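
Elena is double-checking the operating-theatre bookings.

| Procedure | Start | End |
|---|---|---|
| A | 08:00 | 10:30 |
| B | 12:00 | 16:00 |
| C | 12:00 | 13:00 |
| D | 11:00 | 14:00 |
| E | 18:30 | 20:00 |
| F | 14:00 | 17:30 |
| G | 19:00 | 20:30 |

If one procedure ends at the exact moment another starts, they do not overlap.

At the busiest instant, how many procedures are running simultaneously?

Sort all start/end points and keep a running count:
08:00 start A → 1
10:30 end A → 0
11:00 start D → 1
12:00 start B → 2
12:00 start C → 3
13:00 end C → 2
14:00 end D → 1
14:00 start F → 2
16:00 end B → 1
17:30 end F → 0
18:30 start E → 1
19:00 start G → 2
20:00 end E → 1
20:30 end G → 0
Peak is 3, at 12:00 (B, C, D).

3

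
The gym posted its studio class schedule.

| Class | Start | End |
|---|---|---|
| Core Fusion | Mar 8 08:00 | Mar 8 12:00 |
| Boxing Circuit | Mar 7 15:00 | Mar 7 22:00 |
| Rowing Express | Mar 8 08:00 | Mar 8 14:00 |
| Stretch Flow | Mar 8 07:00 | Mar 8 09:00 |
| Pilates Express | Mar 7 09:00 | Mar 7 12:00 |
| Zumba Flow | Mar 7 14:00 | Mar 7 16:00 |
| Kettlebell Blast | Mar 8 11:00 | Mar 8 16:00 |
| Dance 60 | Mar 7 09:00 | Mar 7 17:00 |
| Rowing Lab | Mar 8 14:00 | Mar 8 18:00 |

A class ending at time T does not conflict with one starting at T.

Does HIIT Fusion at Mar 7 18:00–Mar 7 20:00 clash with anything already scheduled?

Dance 60: ends Mar 7 17:00 at or before HIIT Fusion starts Mar 7 18:00 → clear.
Pilates Express: ends Mar 7 12:00 at or before HIIT Fusion starts Mar 7 18:00 → clear.
Zumba Flow: ends Mar 7 16:00 at or before HIIT Fusion starts Mar 7 18:00 → clear.
Boxing Circuit: starts Mar 7 15:00 before HIIT Fusion ends Mar 7 20:00, and ends Mar 7 22:00 after HIIT Fusion starts Mar 7 18:00 → overlap.
Stretch Flow: starts Mar 8 07:00 at or after HIIT Fusion ends Mar 7 20:00 → clear.
Core Fusion: starts Mar 8 08:00 at or after HIIT Fusion ends Mar 7 20:00 → clear.
Rowing Express: starts Mar 8 08:00 at or after HIIT Fusion ends Mar 7 20:00 → clear.
Kettlebell Blast: starts Mar 8 11:00 at or after HIIT Fusion ends Mar 7 20:00 → clear.
Rowing Lab: starts Mar 8 14:00 at or after HIIT Fusion ends Mar 7 20:00 → clear.
HIIT Fusion overlaps Boxing Circuit.

Yes — it overlaps Boxing Circuit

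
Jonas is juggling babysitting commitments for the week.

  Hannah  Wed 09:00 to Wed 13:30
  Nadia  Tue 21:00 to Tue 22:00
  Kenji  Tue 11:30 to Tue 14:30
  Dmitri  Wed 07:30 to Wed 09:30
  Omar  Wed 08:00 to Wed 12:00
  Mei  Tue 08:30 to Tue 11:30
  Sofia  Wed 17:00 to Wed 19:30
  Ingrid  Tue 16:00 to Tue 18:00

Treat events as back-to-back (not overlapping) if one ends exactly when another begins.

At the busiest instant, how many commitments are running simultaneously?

3

Sort all start/end points and keep a running count:
Tue 08:30 start Mei → 1
Tue 11:30 end Mei → 0
Tue 11:30 start Kenji → 1
Tue 14:30 end Kenji → 0
Tue 16:00 start Ingrid → 1
Tue 18:00 end Ingrid → 0
Tue 21:00 start Nadia → 1
Tue 22:00 end Nadia → 0
Wed 07:30 start Dmitri → 1
Wed 08:00 start Omar → 2
Wed 09:00 start Hannah → 3
Wed 09:30 end Dmitri → 2
Wed 12:00 end Omar → 1
Wed 13:30 end Hannah → 0
Wed 17:00 start Sofia → 1
Wed 19:30 end Sofia → 0
Peak is 3, at Wed 09:00 (Dmitri, Hannah, Omar).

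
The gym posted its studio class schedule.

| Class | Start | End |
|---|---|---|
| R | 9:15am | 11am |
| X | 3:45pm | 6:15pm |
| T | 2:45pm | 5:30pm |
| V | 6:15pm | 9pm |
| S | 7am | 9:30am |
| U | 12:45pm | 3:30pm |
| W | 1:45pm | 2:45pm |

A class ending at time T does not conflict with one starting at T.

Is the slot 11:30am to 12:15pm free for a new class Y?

Yes — the slot is free

S: ends 9:30am at or before Y starts 11:30am → clear.
R: ends 11am at or before Y starts 11:30am → clear.
U: starts 12:45pm at or after Y ends 12:15pm → clear.
W: starts 1:45pm at or after Y ends 12:15pm → clear.
T: starts 2:45pm at or after Y ends 12:15pm → clear.
X: starts 3:45pm at or after Y ends 12:15pm → clear.
V: starts 6:15pm at or after Y ends 12:15pm → clear.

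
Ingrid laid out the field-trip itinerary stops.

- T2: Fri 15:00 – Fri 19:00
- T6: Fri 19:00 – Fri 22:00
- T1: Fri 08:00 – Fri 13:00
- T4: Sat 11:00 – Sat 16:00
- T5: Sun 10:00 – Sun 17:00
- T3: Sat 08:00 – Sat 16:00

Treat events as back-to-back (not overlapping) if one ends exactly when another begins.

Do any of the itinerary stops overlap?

Two intervals overlap when each starts before the other ends.
Sorted by start: T1, T2, T6, T3, T4, T5.
T2 starts after T1 ends — done with T1.
T6 starts exactly when T2 ends (back-to-back, no overlap) — done with T2.
T3 starts after T6 ends — done with T6.
T4 starts before T3 ends → T3 and T4 overlap.
That's a conflict, so the schedule is not conflict-free.

Yes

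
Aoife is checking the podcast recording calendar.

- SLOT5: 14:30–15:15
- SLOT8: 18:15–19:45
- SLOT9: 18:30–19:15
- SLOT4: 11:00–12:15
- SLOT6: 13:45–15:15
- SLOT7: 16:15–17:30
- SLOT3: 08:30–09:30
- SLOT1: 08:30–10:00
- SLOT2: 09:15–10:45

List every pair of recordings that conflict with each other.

SLOT1 & SLOT2, SLOT1 & SLOT3, SLOT2 & SLOT3, SLOT5 & SLOT6, SLOT8 & SLOT9

Sorted by start: SLOT1, SLOT3, SLOT2, SLOT4, SLOT6, SLOT5, SLOT7, SLOT8, SLOT9.
SLOT3 starts before SLOT1 ends → SLOT1 and SLOT3 overlap.
SLOT2 starts before SLOT1 ends → SLOT1 and SLOT2 overlap.
SLOT4 starts after SLOT1 ends — done with SLOT1.
SLOT2 starts before SLOT3 ends → SLOT3 and SLOT2 overlap.
SLOT4 starts after SLOT3 ends — done with SLOT3.
SLOT4 starts after SLOT2 ends — done with SLOT2.
SLOT6 starts after SLOT4 ends — done with SLOT4.
SLOT5 starts before SLOT6 ends → SLOT6 and SLOT5 overlap.
SLOT7 starts after SLOT6 ends — done with SLOT6.
SLOT7 starts after SLOT5 ends — done with SLOT5.
SLOT8 starts after SLOT7 ends — done with SLOT7.
SLOT9 starts before SLOT8 ends → SLOT8 and SLOT9 overlap.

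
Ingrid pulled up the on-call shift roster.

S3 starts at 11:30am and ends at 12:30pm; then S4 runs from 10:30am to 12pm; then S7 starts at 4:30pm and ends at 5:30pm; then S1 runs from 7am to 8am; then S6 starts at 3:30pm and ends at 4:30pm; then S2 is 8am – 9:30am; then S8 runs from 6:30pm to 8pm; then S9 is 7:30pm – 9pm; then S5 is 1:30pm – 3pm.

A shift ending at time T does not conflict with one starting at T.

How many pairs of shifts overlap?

2

Two intervals overlap when each starts before the other ends.
Sorted by start: S1, S2, S4, S3, S5, S6, S7, S8, S9.
S2 starts exactly when S1 ends (back-to-back, no overlap); S1 is clear from here.
S4 starts after S2 ends; S2 is clear from here.
S3 starts before S4 ends → S4 and S3 overlap.
S5 starts after S4 ends; S4 is clear from here.
S5 starts after S3 ends; S3 is clear from here.
S6 starts after S5 ends; S5 is clear from here.
S7 starts exactly when S6 ends (back-to-back, no overlap); S6 is clear from here.
S8 starts after S7 ends; S7 is clear from here.
S9 starts before S8 ends → S8 and S9 overlap.
Overlapping pairs: S3 & S4, S8 & S9 — 2 in total.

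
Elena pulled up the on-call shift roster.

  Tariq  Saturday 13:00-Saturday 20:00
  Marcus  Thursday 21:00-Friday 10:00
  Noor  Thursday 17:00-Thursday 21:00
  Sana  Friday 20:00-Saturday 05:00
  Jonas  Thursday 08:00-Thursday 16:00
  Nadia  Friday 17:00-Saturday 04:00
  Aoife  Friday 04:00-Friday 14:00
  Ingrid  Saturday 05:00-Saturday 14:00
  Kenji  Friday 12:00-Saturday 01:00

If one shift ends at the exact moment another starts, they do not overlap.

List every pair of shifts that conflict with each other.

Aoife & Kenji, Aoife & Marcus, Ingrid & Tariq, Kenji & Nadia, Kenji & Sana, Nadia & Sana

Sorted by start: Jonas, Noor, Marcus, Aoife, Kenji, Nadia, Sana, Ingrid, Tariq.
Noor starts after Jonas ends — done with Jonas.
Marcus starts exactly when Noor ends (back-to-back, no overlap) — done with Noor.
Aoife starts before Marcus ends → Marcus and Aoife overlap.
Kenji starts after Marcus ends — done with Marcus.
Kenji starts before Aoife ends → Aoife and Kenji overlap.
Nadia starts after Aoife ends — done with Aoife.
Nadia starts before Kenji ends → Kenji and Nadia overlap.
Sana starts before Kenji ends → Kenji and Sana overlap.
Ingrid starts after Kenji ends — done with Kenji.
Sana starts before Nadia ends → Nadia and Sana overlap.
Ingrid starts after Nadia ends — done with Nadia.
Ingrid starts exactly when Sana ends (back-to-back, no overlap) — done with Sana.
Tariq starts before Ingrid ends → Ingrid and Tariq overlap.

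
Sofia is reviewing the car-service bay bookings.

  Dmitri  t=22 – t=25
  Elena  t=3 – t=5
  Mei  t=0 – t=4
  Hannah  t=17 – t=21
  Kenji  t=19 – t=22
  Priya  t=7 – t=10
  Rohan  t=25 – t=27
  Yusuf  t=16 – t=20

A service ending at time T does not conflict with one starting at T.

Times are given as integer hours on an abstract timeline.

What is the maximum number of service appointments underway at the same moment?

3

Walk through starts and ends in time order (an end at T is processed before a start at T):
t=0 start Mei → 1
t=3 start Elena → 2
t=4 end Mei → 1
t=5 end Elena → 0
t=7 start Priya → 1
t=10 end Priya → 0
t=16 start Yusuf → 1
t=17 start Hannah → 2
t=19 start Kenji → 3
t=20 end Yusuf → 2
t=21 end Hannah → 1
t=22 end Kenji → 0
t=22 start Dmitri → 1
t=25 end Dmitri → 0
t=25 start Rohan → 1
t=27 end Rohan → 0
Peak is 3, at t=19 (Hannah, Kenji, Yusuf).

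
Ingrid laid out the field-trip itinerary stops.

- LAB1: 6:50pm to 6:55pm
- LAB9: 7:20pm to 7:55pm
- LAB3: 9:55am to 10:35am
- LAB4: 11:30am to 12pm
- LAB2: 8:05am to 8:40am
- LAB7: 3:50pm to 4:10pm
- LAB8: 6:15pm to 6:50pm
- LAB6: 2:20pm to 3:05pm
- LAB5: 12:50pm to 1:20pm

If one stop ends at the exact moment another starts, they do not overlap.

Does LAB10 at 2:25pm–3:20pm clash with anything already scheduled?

LAB2: ends 8:40am at or before LAB10 starts 2:25pm → clear.
LAB3: ends 10:35am at or before LAB10 starts 2:25pm → clear.
LAB4: ends 12pm at or before LAB10 starts 2:25pm → clear.
LAB5: ends 1:20pm at or before LAB10 starts 2:25pm → clear.
LAB6: starts 2:20pm before LAB10 ends 3:20pm, and ends 3:05pm after LAB10 starts 2:25pm → overlap.
LAB7: starts 3:50pm at or after LAB10 ends 3:20pm → clear.
LAB8: starts 6:15pm at or after LAB10 ends 3:20pm → clear.
LAB1: starts 6:50pm at or after LAB10 ends 3:20pm → clear.
LAB9: starts 7:20pm at or after LAB10 ends 3:20pm → clear.
LAB10 overlaps LAB6.

Yes — it overlaps LAB6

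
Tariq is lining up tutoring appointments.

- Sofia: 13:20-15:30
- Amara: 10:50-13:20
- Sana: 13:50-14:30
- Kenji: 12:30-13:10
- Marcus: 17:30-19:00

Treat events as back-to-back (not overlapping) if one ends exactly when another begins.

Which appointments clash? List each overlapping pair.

Two intervals overlap when each starts before the other ends.
Sorted by start: Amara, Kenji, Sofia, Sana, Marcus.
Kenji starts before Amara ends → Amara and Kenji overlap.
Sofia starts exactly when Amara ends (back-to-back, no overlap) — done with Amara.
Sofia starts after Kenji ends — done with Kenji.
Sana starts before Sofia ends → Sofia and Sana overlap.
Marcus starts after Sofia ends.
Marcus starts after Sana ends.

Amara & Kenji, Sana & Sofia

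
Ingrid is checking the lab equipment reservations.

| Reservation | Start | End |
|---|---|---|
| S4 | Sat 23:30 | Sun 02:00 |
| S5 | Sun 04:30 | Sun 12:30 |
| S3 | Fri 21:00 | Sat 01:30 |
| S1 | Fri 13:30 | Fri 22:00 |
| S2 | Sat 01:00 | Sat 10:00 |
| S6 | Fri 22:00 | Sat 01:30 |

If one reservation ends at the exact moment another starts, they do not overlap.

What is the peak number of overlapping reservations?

Sweep the timeline, counting +1 at each start and −1 at each end (ends before starts at a tie):
Fri 13:30 start S1 → 1
Fri 21:00 start S3 → 2
Fri 22:00 end S1 → 1
Fri 22:00 start S6 → 2
Sat 01:00 start S2 → 3
Sat 01:30 end S3 → 2
Sat 01:30 end S6 → 1
Sat 10:00 end S2 → 0
Sat 23:30 start S4 → 1
Sun 02:00 end S4 → 0
Sun 04:30 start S5 → 1
Sun 12:30 end S5 → 0
Peak is 3, at Sat 01:00 (S2, S3, S6).

3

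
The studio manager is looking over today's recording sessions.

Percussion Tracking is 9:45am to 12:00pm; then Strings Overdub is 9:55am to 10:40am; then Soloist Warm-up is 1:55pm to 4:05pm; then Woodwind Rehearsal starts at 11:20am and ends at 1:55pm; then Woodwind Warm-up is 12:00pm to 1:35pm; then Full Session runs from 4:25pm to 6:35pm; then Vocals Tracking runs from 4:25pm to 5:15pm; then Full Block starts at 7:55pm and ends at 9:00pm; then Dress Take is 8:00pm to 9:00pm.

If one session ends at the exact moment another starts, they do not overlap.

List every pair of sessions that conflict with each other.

Two intervals overlap when each starts before the other ends.
Sorted by start: Percussion Tracking, Strings Overdub, Woodwind Rehearsal, Woodwind Warm-up, Soloist Warm-up, Full Session, Vocals Tracking, Full Block, Dress Take.
Strings Overdub starts before Percussion Tracking ends → Percussion Tracking and Strings Overdub overlap.
Woodwind Rehearsal starts before Percussion Tracking ends → Percussion Tracking and Woodwind Rehearsal overlap.
Woodwind Warm-up starts exactly when Percussion Tracking ends (back-to-back, no overlap), so Percussion Tracking has no further overlaps.
Woodwind Rehearsal starts after Strings Overdub ends, so Strings Overdub has no further overlaps.
Woodwind Warm-up starts before Woodwind Rehearsal ends → Woodwind Rehearsal and Woodwind Warm-up overlap.
Soloist Warm-up starts exactly when Woodwind Rehearsal ends (back-to-back, no overlap), so Woodwind Rehearsal has no further overlaps.
Soloist Warm-up starts after Woodwind Warm-up ends, so Woodwind Warm-up has no further overlaps.
Full Session starts after Soloist Warm-up ends, so Soloist Warm-up has no further overlaps.
Vocals Tracking starts before Full Session ends → Full Session and Vocals Tracking overlap.
Full Block starts after Full Session ends, so Full Session has no further overlaps.
Full Block starts after Vocals Tracking ends, so Vocals Tracking has no further overlaps.
Dress Take starts before Full Block ends → Full Block and Dress Take overlap.

Dress Take & Full Block, Full Session & Vocals Tracking, Percussion Tracking & Strings Overdub, Percussion Tracking & Woodwind Rehearsal, Woodwind Rehearsal & Woodwind Warm-up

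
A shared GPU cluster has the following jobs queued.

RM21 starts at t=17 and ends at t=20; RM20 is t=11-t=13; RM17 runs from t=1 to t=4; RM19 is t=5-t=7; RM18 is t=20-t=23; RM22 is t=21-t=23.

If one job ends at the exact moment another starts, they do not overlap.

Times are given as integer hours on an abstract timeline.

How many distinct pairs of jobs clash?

Sorted by start: RM17, RM19, RM20, RM21, RM18, RM22.
RM19 starts after RM17 ends; RM17 is clear from here.
RM20 starts after RM19 ends; RM19 is clear from here.
RM21 starts after RM20 ends; RM20 is clear from here.
RM18 starts exactly when RM21 ends (back-to-back, no overlap); RM21 is clear from here.
RM22 starts before RM18 ends → RM18 and RM22 overlap.
Overlapping pairs: RM18 & RM22 — 1 in total.

1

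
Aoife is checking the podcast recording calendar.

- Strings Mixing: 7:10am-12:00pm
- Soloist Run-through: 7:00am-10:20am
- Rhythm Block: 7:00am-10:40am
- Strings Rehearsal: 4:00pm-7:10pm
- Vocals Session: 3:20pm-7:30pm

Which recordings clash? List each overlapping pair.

Two intervals overlap when each starts before the other ends.
Sorted by start: Soloist Run-through, Rhythm Block, Strings Mixing, Vocals Session, Strings Rehearsal.
Rhythm Block starts before Soloist Run-through ends → Soloist Run-through and Rhythm Block overlap.
Strings Mixing starts before Soloist Run-through ends → Soloist Run-through and Strings Mixing overlap.
Vocals Session starts after Soloist Run-through ends, so nothing later overlaps Soloist Run-through either.
Strings Mixing starts before Rhythm Block ends → Rhythm Block and Strings Mixing overlap.
Vocals Session starts after Rhythm Block ends, so nothing later overlaps Rhythm Block either.
Vocals Session starts after Strings Mixing ends, so nothing later overlaps Strings Mixing either.
Strings Rehearsal starts before Vocals Session ends → Vocals Session and Strings Rehearsal overlap.

Rhythm Block & Soloist Run-through, Rhythm Block & Strings Mixing, Soloist Run-through & Strings Mixing, Strings Rehearsal & Vocals Session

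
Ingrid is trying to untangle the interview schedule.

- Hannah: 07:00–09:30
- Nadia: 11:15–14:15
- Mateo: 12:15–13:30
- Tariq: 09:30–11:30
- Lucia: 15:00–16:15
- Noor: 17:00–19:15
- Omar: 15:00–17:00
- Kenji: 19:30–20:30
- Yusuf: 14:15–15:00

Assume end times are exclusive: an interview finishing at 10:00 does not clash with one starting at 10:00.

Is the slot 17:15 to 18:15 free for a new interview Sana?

Hannah: ends 09:30 at or before Sana starts 17:15 → clear.
Tariq: ends 11:30 at or before Sana starts 17:15 → clear.
Nadia: ends 14:15 at or before Sana starts 17:15 → clear.
Mateo: ends 13:30 at or before Sana starts 17:15 → clear.
Yusuf: ends 15:00 at or before Sana starts 17:15 → clear.
Lucia: ends 16:15 at or before Sana starts 17:15 → clear.
Omar: ends 17:00 at or before Sana starts 17:15 → clear.
Noor: starts 17:00 before Sana ends 18:15, and ends 19:15 after Sana starts 17:15 → overlap.
Kenji: starts 19:30 at or after Sana ends 18:15 → clear.
Sana overlaps Noor.

No — it overlaps Noor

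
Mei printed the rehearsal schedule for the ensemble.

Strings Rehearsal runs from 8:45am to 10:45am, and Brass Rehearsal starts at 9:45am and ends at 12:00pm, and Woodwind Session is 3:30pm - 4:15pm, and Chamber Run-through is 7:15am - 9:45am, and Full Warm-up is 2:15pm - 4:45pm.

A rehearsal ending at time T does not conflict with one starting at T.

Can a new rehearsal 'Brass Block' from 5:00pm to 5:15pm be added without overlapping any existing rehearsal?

Chamber Run-through: ends 9:45am at or before Brass Block starts 5:00pm → clear.
Strings Rehearsal: ends 10:45am at or before Brass Block starts 5:00pm → clear.
Brass Rehearsal: ends 12:00pm at or before Brass Block starts 5:00pm → clear.
Full Warm-up: ends 4:45pm at or before Brass Block starts 5:00pm → clear.
Woodwind Session: ends 4:15pm at or before Brass Block starts 5:00pm → clear.

Yes — the slot is free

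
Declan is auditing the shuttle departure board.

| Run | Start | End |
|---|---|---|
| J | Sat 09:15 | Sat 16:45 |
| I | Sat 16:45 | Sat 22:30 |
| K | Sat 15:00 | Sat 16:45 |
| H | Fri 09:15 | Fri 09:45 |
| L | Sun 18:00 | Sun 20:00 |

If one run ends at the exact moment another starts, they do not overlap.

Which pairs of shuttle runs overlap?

Check each pair: they overlap iff neither finishes before the other starts.
Sorted by start: H, J, K, I, L.
J starts after H ends; H is clear from here.
K starts before J ends → J and K overlap.
I starts exactly when J ends (back-to-back, no overlap); J is clear from here.
I starts exactly when K ends (back-to-back, no overlap); K is clear from here.
L starts after I ends.

J & K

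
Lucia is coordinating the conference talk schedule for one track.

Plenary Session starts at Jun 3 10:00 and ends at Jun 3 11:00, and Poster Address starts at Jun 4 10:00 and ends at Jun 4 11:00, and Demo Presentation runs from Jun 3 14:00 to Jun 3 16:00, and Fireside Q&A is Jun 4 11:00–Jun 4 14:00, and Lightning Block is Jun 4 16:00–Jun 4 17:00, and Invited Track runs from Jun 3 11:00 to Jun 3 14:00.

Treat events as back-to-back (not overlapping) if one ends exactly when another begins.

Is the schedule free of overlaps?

Sorted by start: Plenary Session, Invited Track, Demo Presentation, Poster Address, Fireside Q&A, Lightning Block.
Invited Track starts exactly when Plenary Session ends (back-to-back, no overlap), so nothing later overlaps Plenary Session either.
Demo Presentation starts exactly when Invited Track ends (back-to-back, no overlap), so nothing later overlaps Invited Track either.
Poster Address starts after Demo Presentation ends, so nothing later overlaps Demo Presentation either.
Fireside Q&A starts exactly when Poster Address ends (back-to-back, no overlap), so nothing later overlaps Poster Address either.
Lightning Block starts after Fireside Q&A ends.
Every pair is clear; the schedule has no overlaps.

Yes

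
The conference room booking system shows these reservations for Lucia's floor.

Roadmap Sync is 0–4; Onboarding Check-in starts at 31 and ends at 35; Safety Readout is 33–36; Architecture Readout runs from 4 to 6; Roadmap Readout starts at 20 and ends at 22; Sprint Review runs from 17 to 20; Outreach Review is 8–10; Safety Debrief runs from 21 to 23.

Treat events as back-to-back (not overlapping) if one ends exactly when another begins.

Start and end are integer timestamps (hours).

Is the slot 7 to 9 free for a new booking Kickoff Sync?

No — it overlaps Outreach Review

Roadmap Sync: ends 4 at or before Kickoff Sync starts 7 → clear.
Architecture Readout: ends 6 at or before Kickoff Sync starts 7 → clear.
Outreach Review: starts 8 before Kickoff Sync ends 9, and ends 10 after Kickoff Sync starts 7 → overlap.
Sprint Review: starts 17 at or after Kickoff Sync ends 9 → clear.
Roadmap Readout: starts 20 at or after Kickoff Sync ends 9 → clear.
Safety Debrief: starts 21 at or after Kickoff Sync ends 9 → clear.
Onboarding Check-in: starts 31 at or after Kickoff Sync ends 9 → clear.
Safety Readout: starts 33 at or after Kickoff Sync ends 9 → clear.
Kickoff Sync overlaps Outreach Review.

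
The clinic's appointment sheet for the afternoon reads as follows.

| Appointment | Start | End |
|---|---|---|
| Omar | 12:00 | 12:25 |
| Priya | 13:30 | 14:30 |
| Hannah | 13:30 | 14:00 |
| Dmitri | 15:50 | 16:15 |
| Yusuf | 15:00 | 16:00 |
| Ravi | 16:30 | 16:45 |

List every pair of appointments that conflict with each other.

Check each pair: they overlap iff neither finishes before the other starts.
Sorted by start: Omar, Priya, Hannah, Yusuf, Dmitri, Ravi.
Priya starts after Omar ends, so Omar has no further overlaps.
Hannah starts before Priya ends → Priya and Hannah overlap.
Yusuf starts after Priya ends, so Priya has no further overlaps.
Yusuf starts after Hannah ends, so Hannah has no further overlaps.
Dmitri starts before Yusuf ends → Yusuf and Dmitri overlap.
Ravi starts after Yusuf ends.
Ravi starts after Dmitri ends.

Dmitri & Yusuf, Hannah & Priya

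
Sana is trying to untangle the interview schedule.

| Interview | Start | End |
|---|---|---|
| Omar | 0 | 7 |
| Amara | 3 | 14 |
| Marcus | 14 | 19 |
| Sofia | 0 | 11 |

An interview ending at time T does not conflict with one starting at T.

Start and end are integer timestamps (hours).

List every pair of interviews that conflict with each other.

Sorted by start: Sofia, Omar, Amara, Marcus.
Omar starts before Sofia ends → Sofia and Omar overlap.
Amara starts before Sofia ends → Sofia and Amara overlap.
Marcus starts after Sofia ends.
Amara starts before Omar ends → Omar and Amara overlap.
Marcus starts after Omar ends.
Marcus starts exactly when Amara ends (back-to-back, no overlap).

Amara & Omar, Amara & Sofia, Omar & Sofia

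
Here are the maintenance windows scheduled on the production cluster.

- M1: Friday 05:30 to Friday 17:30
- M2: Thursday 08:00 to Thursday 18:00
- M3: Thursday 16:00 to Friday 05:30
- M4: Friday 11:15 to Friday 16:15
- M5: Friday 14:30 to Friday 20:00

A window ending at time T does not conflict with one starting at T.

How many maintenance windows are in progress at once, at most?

Sweep the timeline, counting +1 at each start and −1 at each end (ends before starts at a tie):
Thursday 08:00 start M2 → 1
Thursday 16:00 start M3 → 2
Thursday 18:00 end M2 → 1
Friday 05:30 end M3 → 0
Friday 05:30 start M1 → 1
Friday 11:15 start M4 → 2
Friday 14:30 start M5 → 3
Friday 16:15 end M4 → 2
Friday 17:30 end M1 → 1
Friday 20:00 end M5 → 0
Peak is 3, at Friday 14:30 (M1, M4, M5).

3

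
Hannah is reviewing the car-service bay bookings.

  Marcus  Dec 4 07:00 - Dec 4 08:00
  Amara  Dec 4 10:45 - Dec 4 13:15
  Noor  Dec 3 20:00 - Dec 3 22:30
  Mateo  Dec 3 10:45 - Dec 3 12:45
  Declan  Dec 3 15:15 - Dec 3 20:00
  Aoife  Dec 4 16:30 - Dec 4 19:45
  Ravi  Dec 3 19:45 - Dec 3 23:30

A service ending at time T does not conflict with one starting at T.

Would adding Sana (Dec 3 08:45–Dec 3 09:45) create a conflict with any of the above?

Mateo: starts Dec 3 10:45 at or after Sana ends Dec 3 09:45 → clear.
Declan: starts Dec 3 15:15 at or after Sana ends Dec 3 09:45 → clear.
Ravi: starts Dec 3 19:45 at or after Sana ends Dec 3 09:45 → clear.
Noor: starts Dec 3 20:00 at or after Sana ends Dec 3 09:45 → clear.
Marcus: starts Dec 4 07:00 at or after Sana ends Dec 3 09:45 → clear.
Amara: starts Dec 4 10:45 at or after Sana ends Dec 3 09:45 → clear.
Aoife: starts Dec 4 16:30 at or after Sana ends Dec 3 09:45 → clear.

No — it doesn't clash with anything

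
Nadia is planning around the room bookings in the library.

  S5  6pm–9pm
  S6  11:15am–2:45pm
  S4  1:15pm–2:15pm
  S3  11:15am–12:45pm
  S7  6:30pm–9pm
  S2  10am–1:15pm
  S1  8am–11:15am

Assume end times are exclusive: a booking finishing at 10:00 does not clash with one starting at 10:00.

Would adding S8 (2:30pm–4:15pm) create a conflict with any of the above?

Yes — it overlaps S6

S1: ends 11:15am at or before S8 starts 2:30pm → clear.
S2: ends 1:15pm at or before S8 starts 2:30pm → clear.
S3: ends 12:45pm at or before S8 starts 2:30pm → clear.
S6: starts 11:15am before S8 ends 4:15pm, and ends 2:45pm after S8 starts 2:30pm → overlap.
S4: ends 2:15pm at or before S8 starts 2:30pm → clear.
S5: starts 6pm at or after S8 ends 4:15pm → clear.
S7: starts 6:30pm at or after S8 ends 4:15pm → clear.
S8 overlaps S6.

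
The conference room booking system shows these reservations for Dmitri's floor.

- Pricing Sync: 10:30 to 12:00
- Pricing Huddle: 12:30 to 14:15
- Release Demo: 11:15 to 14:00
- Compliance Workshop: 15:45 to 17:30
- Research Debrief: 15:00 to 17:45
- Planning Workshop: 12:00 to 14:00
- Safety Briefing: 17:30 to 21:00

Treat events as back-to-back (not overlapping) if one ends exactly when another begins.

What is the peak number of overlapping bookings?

3

Sort all start/end points and keep a running count:
10:30 start Pricing Sync → 1
11:15 start Release Demo → 2
12:00 end Pricing Sync → 1
12:00 start Planning Workshop → 2
12:30 start Pricing Huddle → 3
14:00 end Planning Workshop → 2
14:00 end Release Demo → 1
14:15 end Pricing Huddle → 0
15:00 start Research Debrief → 1
15:45 start Compliance Workshop → 2
17:30 end Compliance Workshop → 1
17:30 start Safety Briefing → 2
17:45 end Research Debrief → 1
21:00 end Safety Briefing → 0
Peak is 3, at 12:30 (Planning Workshop, Pricing Huddle, Release Demo).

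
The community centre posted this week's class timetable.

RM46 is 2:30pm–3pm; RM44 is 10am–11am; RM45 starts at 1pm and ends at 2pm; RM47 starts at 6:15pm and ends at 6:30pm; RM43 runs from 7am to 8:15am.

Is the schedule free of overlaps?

Yes

Sorted by start: RM43, RM44, RM45, RM46, RM47.
RM44 starts after RM43 ends, so RM43 has no further overlaps.
RM45 starts after RM44 ends, so RM44 has no further overlaps.
RM46 starts after RM45 ends, so RM45 has no further overlaps.
RM47 starts after RM46 ends.
Every pair is clear; the schedule has no overlaps.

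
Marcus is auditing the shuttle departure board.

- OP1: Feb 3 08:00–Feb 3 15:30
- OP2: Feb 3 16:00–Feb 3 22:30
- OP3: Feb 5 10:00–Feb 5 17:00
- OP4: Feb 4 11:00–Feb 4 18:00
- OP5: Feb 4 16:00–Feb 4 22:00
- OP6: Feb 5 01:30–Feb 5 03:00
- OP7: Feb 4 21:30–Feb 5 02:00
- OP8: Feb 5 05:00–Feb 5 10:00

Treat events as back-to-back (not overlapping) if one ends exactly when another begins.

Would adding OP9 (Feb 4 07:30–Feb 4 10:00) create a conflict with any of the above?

OP1: ends Feb 3 15:30 at or before OP9 starts Feb 4 07:30 → clear.
OP2: ends Feb 3 22:30 at or before OP9 starts Feb 4 07:30 → clear.
OP4: starts Feb 4 11:00 at or after OP9 ends Feb 4 10:00 → clear.
OP5: starts Feb 4 16:00 at or after OP9 ends Feb 4 10:00 → clear.
OP7: starts Feb 4 21:30 at or after OP9 ends Feb 4 10:00 → clear.
OP6: starts Feb 5 01:30 at or after OP9 ends Feb 4 10:00 → clear.
OP8: starts Feb 5 05:00 at or after OP9 ends Feb 4 10:00 → clear.
OP3: starts Feb 5 10:00 at or after OP9 ends Feb 4 10:00 → clear.

No — it doesn't clash with anything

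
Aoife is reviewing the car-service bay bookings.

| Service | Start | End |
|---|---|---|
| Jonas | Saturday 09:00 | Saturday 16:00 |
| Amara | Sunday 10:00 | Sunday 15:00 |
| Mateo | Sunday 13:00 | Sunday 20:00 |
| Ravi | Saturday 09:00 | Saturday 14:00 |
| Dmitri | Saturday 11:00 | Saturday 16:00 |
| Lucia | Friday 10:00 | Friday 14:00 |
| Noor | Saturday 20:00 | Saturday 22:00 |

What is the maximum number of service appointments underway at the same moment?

3

Sort all start/end points and keep a running count:
Friday 10:00 start Lucia → 1
Friday 14:00 end Lucia → 0
Saturday 09:00 start Jonas → 1
Saturday 09:00 start Ravi → 2
Saturday 11:00 start Dmitri → 3
Saturday 14:00 end Ravi → 2
Saturday 16:00 end Dmitri → 1
Saturday 16:00 end Jonas → 0
Saturday 20:00 start Noor → 1
Saturday 22:00 end Noor → 0
Sunday 10:00 start Amara → 1
Sunday 13:00 start Mateo → 2
Sunday 15:00 end Amara → 1
Sunday 20:00 end Mateo → 0
Peak is 3, at Saturday 11:00 (Dmitri, Jonas, Ravi).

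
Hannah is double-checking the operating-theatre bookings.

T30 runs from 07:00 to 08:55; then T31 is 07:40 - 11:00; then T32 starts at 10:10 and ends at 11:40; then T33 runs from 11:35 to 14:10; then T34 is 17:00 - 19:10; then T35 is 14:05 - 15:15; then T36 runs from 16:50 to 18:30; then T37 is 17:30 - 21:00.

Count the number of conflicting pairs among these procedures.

7

Two intervals overlap when each starts before the other ends.
Sorted by start: T30, T31, T32, T33, T35, T36, T34, T37.
T31 starts before T30 ends → T30 and T31 overlap.
T32 starts after T30 ends, so T30 has no further overlaps.
T32 starts before T31 ends → T31 and T32 overlap.
T33 starts after T31 ends, so T31 has no further overlaps.
T33 starts before T32 ends → T32 and T33 overlap.
T35 starts after T32 ends, so T32 has no further overlaps.
T35 starts before T33 ends → T33 and T35 overlap.
T36 starts after T33 ends, so T33 has no further overlaps.
T36 starts after T35 ends, so T35 has no further overlaps.
T34 starts before T36 ends → T36 and T34 overlap.
T37 starts before T36 ends → T36 and T37 overlap.
T37 starts before T34 ends → T34 and T37 overlap.
Overlapping pairs: T30 & T31, T31 & T32, T32 & T33, T33 & T35, T34 & T36, T34 & T37, T36 & T37 — 7 in total.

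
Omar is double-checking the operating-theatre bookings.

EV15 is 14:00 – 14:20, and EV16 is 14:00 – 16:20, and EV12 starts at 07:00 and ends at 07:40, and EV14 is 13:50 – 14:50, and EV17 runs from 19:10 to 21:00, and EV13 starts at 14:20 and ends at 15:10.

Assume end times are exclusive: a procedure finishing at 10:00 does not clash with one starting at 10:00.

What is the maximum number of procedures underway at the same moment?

Sort all start/end points and keep a running count:
07:00 start EV12 → 1
07:40 end EV12 → 0
13:50 start EV14 → 1
14:00 start EV15 → 2
14:00 start EV16 → 3
14:20 end EV15 → 2
14:20 start EV13 → 3
14:50 end EV14 → 2
15:10 end EV13 → 1
16:20 end EV16 → 0
19:10 start EV17 → 1
21:00 end EV17 → 0
Peak is 3, at 14:00 (EV14, EV15, EV16).

3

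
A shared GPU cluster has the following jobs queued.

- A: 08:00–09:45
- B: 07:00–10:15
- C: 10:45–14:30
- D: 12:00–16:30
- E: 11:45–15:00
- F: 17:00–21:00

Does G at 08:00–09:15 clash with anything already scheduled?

Yes — it overlaps A, B

B: starts 07:00 before G ends 09:15, and ends 10:15 after G starts 08:00 → overlap.
A: starts 08:00 before G ends 09:15, and ends 09:45 after G starts 08:00 → overlap.
C: starts 10:45 at or after G ends 09:15 → clear.
E: starts 11:45 at or after G ends 09:15 → clear.
D: starts 12:00 at or after G ends 09:15 → clear.
F: starts 17:00 at or after G ends 09:15 → clear.
G overlaps A, B.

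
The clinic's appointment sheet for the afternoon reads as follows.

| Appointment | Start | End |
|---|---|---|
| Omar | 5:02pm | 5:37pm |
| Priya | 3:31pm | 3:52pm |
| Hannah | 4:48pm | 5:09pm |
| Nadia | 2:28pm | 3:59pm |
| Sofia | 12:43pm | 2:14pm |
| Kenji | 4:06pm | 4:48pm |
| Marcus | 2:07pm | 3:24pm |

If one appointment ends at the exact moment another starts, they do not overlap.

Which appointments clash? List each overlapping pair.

Hannah & Omar, Marcus & Nadia, Marcus & Sofia, Nadia & Priya

Sorted by start: Sofia, Marcus, Nadia, Priya, Kenji, Hannah, Omar.
Marcus starts before Sofia ends → Sofia and Marcus overlap.
Nadia starts after Sofia ends — done with Sofia.
Nadia starts before Marcus ends → Marcus and Nadia overlap.
Priya starts after Marcus ends — done with Marcus.
Priya starts before Nadia ends → Nadia and Priya overlap.
Kenji starts after Nadia ends — done with Nadia.
Kenji starts after Priya ends — done with Priya.
Hannah starts exactly when Kenji ends (back-to-back, no overlap) — done with Kenji.
Omar starts before Hannah ends → Hannah and Omar overlap.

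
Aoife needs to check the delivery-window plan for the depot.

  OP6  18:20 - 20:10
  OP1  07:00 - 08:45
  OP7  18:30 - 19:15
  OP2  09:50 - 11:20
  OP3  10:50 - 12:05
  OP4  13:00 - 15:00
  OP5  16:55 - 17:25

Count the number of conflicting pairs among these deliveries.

2

Sorted by start: OP1, OP2, OP3, OP4, OP5, OP6, OP7.
OP2 starts after OP1 ends; OP1 is clear from here.
OP3 starts before OP2 ends → OP2 and OP3 overlap.
OP4 starts after OP2 ends; OP2 is clear from here.
OP4 starts after OP3 ends; OP3 is clear from here.
OP5 starts after OP4 ends; OP4 is clear from here.
OP6 starts after OP5 ends; OP5 is clear from here.
OP7 starts before OP6 ends → OP6 and OP7 overlap.
Overlapping pairs: OP2 & OP3, OP6 & OP7 — 2 in total.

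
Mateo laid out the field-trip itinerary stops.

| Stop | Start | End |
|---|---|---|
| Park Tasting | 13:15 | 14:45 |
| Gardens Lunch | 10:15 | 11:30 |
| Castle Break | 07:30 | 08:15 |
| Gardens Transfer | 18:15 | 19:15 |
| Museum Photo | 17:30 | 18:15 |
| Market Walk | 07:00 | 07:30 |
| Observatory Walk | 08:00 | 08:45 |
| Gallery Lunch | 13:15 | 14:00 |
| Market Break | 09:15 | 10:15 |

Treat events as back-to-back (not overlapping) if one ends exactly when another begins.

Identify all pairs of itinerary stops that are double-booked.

Two intervals overlap when each starts before the other ends.
Sorted by start: Market Walk, Castle Break, Observatory Walk, Market Break, Gardens Lunch, Park Tasting, Gallery Lunch, Museum Photo, Gardens Transfer.
Castle Break starts exactly when Market Walk ends (back-to-back, no overlap), so Market Walk has no further overlaps.
Observatory Walk starts before Castle Break ends → Castle Break and Observatory Walk overlap.
Market Break starts after Castle Break ends, so Castle Break has no further overlaps.
Market Break starts after Observatory Walk ends, so Observatory Walk has no further overlaps.
Gardens Lunch starts exactly when Market Break ends (back-to-back, no overlap), so Market Break has no further overlaps.
Park Tasting starts after Gardens Lunch ends, so Gardens Lunch has no further overlaps.
Gallery Lunch starts before Park Tasting ends → Park Tasting and Gallery Lunch overlap.
Museum Photo starts after Park Tasting ends, so Park Tasting has no further overlaps.
Museum Photo starts after Gallery Lunch ends, so Gallery Lunch has no further overlaps.
Gardens Transfer starts exactly when Museum Photo ends (back-to-back, no overlap).

Castle Break & Observatory Walk, Gallery Lunch & Park Tasting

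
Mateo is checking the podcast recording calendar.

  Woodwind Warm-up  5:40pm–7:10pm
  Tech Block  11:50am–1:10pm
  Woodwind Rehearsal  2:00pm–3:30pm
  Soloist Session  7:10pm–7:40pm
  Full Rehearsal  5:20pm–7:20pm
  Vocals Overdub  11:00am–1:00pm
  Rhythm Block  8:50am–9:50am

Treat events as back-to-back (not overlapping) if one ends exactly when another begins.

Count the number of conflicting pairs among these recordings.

3

Sorted by start: Rhythm Block, Vocals Overdub, Tech Block, Woodwind Rehearsal, Full Rehearsal, Woodwind Warm-up, Soloist Session.
Vocals Overdub starts after Rhythm Block ends, so Rhythm Block has no further overlaps.
Tech Block starts before Vocals Overdub ends → Vocals Overdub and Tech Block overlap.
Woodwind Rehearsal starts after Vocals Overdub ends, so Vocals Overdub has no further overlaps.
Woodwind Rehearsal starts after Tech Block ends, so Tech Block has no further overlaps.
Full Rehearsal starts after Woodwind Rehearsal ends, so Woodwind Rehearsal has no further overlaps.
Woodwind Warm-up starts before Full Rehearsal ends → Full Rehearsal and Woodwind Warm-up overlap.
Soloist Session starts before Full Rehearsal ends → Full Rehearsal and Soloist Session overlap.
Soloist Session starts exactly when Woodwind Warm-up ends (back-to-back, no overlap).
Overlapping pairs: Full Rehearsal & Soloist Session, Full Rehearsal & Woodwind Warm-up, Tech Block & Vocals Overdub — 3 in total.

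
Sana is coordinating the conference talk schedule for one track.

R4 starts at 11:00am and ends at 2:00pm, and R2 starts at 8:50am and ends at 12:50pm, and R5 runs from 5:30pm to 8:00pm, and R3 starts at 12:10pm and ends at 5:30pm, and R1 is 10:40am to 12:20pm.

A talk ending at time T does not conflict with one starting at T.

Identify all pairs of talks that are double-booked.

Check each pair: they overlap iff neither finishes before the other starts.
Sorted by start: R2, R1, R4, R3, R5.
R1 starts before R2 ends → R2 and R1 overlap.
R4 starts before R2 ends → R2 and R4 overlap.
R3 starts before R2 ends → R2 and R3 overlap.
R5 starts after R2 ends.
R4 starts before R1 ends → R1 and R4 overlap.
R3 starts before R1 ends → R1 and R3 overlap.
R5 starts after R1 ends.
R3 starts before R4 ends → R4 and R3 overlap.
R5 starts after R4 ends.
R5 starts exactly when R3 ends (back-to-back, no overlap).

R1 & R2, R1 & R3, R1 & R4, R2 & R3, R2 & R4, R3 & R4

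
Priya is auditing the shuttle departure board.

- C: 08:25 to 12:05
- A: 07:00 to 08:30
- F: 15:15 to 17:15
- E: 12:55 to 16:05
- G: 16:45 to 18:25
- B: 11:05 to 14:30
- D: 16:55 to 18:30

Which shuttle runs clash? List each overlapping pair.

A & C, B & C, B & E, D & F, D & G, E & F, F & G

Sorted by start: A, C, B, E, F, G, D.
C starts before A ends → A and C overlap.
B starts after A ends, so A has no further overlaps.
B starts before C ends → C and B overlap.
E starts after C ends, so C has no further overlaps.
E starts before B ends → B and E overlap.
F starts after B ends, so B has no further overlaps.
F starts before E ends → E and F overlap.
G starts after E ends, so E has no further overlaps.
G starts before F ends → F and G overlap.
D starts before F ends → F and D overlap.
D starts before G ends → G and D overlap.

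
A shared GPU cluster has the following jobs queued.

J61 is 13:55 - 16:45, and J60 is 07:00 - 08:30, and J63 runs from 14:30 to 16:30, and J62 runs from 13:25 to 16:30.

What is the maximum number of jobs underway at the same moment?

Sweep the timeline, counting +1 at each start and −1 at each end (ends before starts at a tie):
07:00 start J60 → 1
08:30 end J60 → 0
13:25 start J62 → 1
13:55 start J61 → 2
14:30 start J63 → 3
16:30 end J62 → 2
16:30 end J63 → 1
16:45 end J61 → 0
Peak is 3, at 14:30 (J61, J62, J63).

3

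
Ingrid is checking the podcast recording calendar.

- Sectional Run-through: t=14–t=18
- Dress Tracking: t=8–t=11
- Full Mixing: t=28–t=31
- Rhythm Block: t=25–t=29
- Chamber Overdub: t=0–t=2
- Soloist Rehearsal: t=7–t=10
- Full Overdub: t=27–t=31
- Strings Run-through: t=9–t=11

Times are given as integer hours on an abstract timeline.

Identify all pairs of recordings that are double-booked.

Dress Tracking & Soloist Rehearsal, Dress Tracking & Strings Run-through, Full Mixing & Full Overdub, Full Mixing & Rhythm Block, Full Overdub & Rhythm Block, Soloist Rehearsal & Strings Run-through

Check each pair: they overlap iff neither finishes before the other starts.
Sorted by start: Chamber Overdub, Soloist Rehearsal, Dress Tracking, Strings Run-through, Sectional Run-through, Rhythm Block, Full Overdub, Full Mixing.
Soloist Rehearsal starts after Chamber Overdub ends — done with Chamber Overdub.
Dress Tracking starts before Soloist Rehearsal ends → Soloist Rehearsal and Dress Tracking overlap.
Strings Run-through starts before Soloist Rehearsal ends → Soloist Rehearsal and Strings Run-through overlap.
Sectional Run-through starts after Soloist Rehearsal ends — done with Soloist Rehearsal.
Strings Run-through starts before Dress Tracking ends → Dress Tracking and Strings Run-through overlap.
Sectional Run-through starts after Dress Tracking ends — done with Dress Tracking.
Sectional Run-through starts after Strings Run-through ends — done with Strings Run-through.
Rhythm Block starts after Sectional Run-through ends — done with Sectional Run-through.
Full Overdub starts before Rhythm Block ends → Rhythm Block and Full Overdub overlap.
Full Mixing starts before Rhythm Block ends → Rhythm Block and Full Mixing overlap.
Full Mixing starts before Full Overdub ends → Full Overdub and Full Mixing overlap.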